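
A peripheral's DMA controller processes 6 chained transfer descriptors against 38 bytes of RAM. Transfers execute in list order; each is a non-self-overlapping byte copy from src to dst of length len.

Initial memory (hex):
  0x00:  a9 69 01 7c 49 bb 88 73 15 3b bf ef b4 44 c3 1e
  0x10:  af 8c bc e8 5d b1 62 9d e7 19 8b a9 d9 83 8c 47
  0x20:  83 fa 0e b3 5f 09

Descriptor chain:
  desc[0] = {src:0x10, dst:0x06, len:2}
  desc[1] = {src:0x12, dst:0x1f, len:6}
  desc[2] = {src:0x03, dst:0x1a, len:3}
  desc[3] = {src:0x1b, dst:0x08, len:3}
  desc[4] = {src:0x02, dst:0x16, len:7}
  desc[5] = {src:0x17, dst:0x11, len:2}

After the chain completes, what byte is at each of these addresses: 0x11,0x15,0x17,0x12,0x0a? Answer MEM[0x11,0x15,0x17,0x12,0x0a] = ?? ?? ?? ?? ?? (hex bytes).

D0: mem[0x06..0x07] <- [af 8c]
D1: mem[0x1f..0x24] <- [bc e8 5d b1 62 9d]
D2: mem[0x1a..0x1c] <- [7c 49 bb]
D3: mem[0x08..0x0a] <- [49 bb 83]
D4: mem[0x16..0x1c] <- [01 7c 49 bb af 8c 49]
D5: mem[0x11..0x12] <- [7c 49]
query mem[0x11]=0x7c, mem[0x15]=0xb1, mem[0x17]=0x7c, mem[0x12]=0x49, mem[0x0a]=0x83

MEM[0x11,0x15,0x17,0x12,0x0a] = 7c b1 7c 49 83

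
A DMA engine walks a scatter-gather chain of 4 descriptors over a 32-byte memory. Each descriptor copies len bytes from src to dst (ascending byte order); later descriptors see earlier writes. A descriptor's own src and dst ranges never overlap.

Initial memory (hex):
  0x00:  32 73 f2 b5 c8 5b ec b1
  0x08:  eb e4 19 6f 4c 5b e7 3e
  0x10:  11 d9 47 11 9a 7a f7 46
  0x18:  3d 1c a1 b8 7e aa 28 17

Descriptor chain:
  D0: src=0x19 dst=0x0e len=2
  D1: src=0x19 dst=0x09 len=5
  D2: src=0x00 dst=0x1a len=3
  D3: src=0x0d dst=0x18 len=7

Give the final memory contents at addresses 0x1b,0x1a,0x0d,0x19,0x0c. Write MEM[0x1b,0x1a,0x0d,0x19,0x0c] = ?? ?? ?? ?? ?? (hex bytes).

MEM[0x1b,0x1a,0x0d,0x19,0x0c] = 11 a1 aa 1c 7e

[0] 0x19->0x0e len=2 : 1c a1
[1] 0x19->0x09 len=5 : 1c a1 b8 7e aa
[2] 0x00->0x1a len=3 : 32 73 f2
[3] 0x0d->0x18 len=7 : aa 1c a1 11 d9 47 11
query mem[0x1b]=0x11, mem[0x1a]=0xa1, mem[0x0d]=0xaa, mem[0x19]=0x1c, mem[0x0c]=0x7e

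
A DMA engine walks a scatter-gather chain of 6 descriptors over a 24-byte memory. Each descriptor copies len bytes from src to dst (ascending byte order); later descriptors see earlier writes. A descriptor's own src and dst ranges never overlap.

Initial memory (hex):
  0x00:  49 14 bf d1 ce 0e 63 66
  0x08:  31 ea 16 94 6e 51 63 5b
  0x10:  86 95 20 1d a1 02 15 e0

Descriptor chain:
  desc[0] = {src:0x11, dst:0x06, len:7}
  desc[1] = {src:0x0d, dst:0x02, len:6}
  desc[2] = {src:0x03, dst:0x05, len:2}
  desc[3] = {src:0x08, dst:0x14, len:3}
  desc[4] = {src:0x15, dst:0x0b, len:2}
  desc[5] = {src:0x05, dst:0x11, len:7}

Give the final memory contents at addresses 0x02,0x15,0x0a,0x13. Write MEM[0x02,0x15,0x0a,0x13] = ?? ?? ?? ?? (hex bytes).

D0: mem[0x06..0x0c] <- [95 20 1d a1 02 15 e0]
D1: mem[0x02..0x07] <- [51 63 5b 86 95 20]
D2: mem[0x05..0x06] <- [63 5b]
D3: mem[0x14..0x16] <- [1d a1 02]
D4: mem[0x0b..0x0c] <- [a1 02]
D5: mem[0x11..0x17] <- [63 5b 20 1d a1 02 a1]
query mem[0x02]=0x51, mem[0x15]=0xa1, mem[0x0a]=0x02, mem[0x13]=0x20

MEM[0x02,0x15,0x0a,0x13] = 51 a1 02 20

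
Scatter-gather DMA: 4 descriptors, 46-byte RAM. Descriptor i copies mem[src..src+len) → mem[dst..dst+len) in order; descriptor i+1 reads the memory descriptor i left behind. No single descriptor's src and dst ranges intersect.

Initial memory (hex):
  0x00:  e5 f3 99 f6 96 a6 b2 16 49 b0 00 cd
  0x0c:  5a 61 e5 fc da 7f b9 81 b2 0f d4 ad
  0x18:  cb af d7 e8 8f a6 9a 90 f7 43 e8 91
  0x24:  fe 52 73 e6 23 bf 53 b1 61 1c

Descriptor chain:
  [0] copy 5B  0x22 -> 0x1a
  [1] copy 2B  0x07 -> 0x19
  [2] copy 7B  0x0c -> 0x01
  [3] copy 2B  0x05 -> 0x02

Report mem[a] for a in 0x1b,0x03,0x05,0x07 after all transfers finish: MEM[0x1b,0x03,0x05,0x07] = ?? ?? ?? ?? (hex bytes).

  after D0: wrote 5B at 0x1a = e891fe5273
  after D1: wrote 2B at 0x19 = 1649
  after D2: wrote 7B at 0x01 = 5a61e5fcda7fb9
  after D3: wrote 2B at 0x02 = da7f
query mem[0x1b]=0x91, mem[0x03]=0x7f, mem[0x05]=0xda, mem[0x07]=0xb9

MEM[0x1b,0x03,0x05,0x07] = 91 7f da b9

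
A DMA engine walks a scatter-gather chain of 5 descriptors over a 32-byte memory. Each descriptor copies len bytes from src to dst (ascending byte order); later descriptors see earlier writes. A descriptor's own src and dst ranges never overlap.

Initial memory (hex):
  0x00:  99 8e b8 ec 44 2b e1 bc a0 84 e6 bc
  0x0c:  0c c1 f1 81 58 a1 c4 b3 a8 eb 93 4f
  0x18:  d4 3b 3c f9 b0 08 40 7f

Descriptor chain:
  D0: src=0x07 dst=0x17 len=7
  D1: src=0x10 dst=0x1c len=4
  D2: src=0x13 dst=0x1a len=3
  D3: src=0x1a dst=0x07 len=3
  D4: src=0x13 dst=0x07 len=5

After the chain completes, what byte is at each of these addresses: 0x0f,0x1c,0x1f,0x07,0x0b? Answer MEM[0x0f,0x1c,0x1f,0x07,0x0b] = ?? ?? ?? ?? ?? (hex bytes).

[0] 0x07->0x17 len=7 : bc a0 84 e6 bc 0c c1
[1] 0x10->0x1c len=4 : 58 a1 c4 b3
[2] 0x13->0x1a len=3 : b3 a8 eb
[3] 0x1a->0x07 len=3 : b3 a8 eb
[4] 0x13->0x07 len=5 : b3 a8 eb 93 bc
query mem[0x0f]=0x81, mem[0x1c]=0xeb, mem[0x1f]=0xb3, mem[0x07]=0xb3, mem[0x0b]=0xbc

MEM[0x0f,0x1c,0x1f,0x07,0x0b] = 81 eb b3 b3 bc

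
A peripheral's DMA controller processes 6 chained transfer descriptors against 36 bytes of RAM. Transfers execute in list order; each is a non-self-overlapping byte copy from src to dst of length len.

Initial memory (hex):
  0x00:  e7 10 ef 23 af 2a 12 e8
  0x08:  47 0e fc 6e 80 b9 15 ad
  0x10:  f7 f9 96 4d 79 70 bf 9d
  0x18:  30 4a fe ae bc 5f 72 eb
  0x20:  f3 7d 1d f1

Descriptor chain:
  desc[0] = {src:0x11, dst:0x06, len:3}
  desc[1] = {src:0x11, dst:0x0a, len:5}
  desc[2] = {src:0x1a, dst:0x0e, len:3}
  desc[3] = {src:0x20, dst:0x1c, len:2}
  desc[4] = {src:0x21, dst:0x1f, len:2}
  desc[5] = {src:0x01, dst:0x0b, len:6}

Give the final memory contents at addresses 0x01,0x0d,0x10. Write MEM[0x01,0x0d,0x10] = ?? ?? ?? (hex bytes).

  after D0: wrote 3B at 0x06 = f9964d
  after D1: wrote 5B at 0x0a = f9964d7970
  after D2: wrote 3B at 0x0e = feaebc
  after D3: wrote 2B at 0x1c = f37d
  after D4: wrote 2B at 0x1f = 7d1d
  after D5: wrote 6B at 0x0b = 10ef23af2af9
query mem[0x01]=0x10, mem[0x0d]=0x23, mem[0x10]=0xf9

MEM[0x01,0x0d,0x10] = 10 23 f9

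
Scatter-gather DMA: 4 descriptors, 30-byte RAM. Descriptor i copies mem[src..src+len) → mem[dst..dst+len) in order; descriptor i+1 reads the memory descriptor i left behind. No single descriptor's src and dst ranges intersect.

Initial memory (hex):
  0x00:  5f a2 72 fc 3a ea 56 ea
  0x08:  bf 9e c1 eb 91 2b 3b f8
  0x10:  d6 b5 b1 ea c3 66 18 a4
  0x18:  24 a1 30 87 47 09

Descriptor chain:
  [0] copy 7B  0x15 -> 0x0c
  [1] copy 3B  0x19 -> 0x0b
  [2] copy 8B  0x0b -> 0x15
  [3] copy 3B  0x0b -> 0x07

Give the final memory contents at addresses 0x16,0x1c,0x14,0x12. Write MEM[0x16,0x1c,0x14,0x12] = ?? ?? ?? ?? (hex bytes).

MEM[0x16,0x1c,0x14,0x12] = 30 87 c3 87

#0 dst[0x0c+7] := {0x66,0x18,0xa4,0x24,0xa1,0x30,0x87}
#1 dst[0x0b+3] := {0xa1,0x30,0x87}
#2 dst[0x15+8] := {0xa1,0x30,0x87,0xa4,0x24,0xa1,0x30,0x87}
#3 dst[0x07+3] := {0xa1,0x30,0x87}
query mem[0x16]=0x30, mem[0x1c]=0x87, mem[0x14]=0xc3, mem[0x12]=0x87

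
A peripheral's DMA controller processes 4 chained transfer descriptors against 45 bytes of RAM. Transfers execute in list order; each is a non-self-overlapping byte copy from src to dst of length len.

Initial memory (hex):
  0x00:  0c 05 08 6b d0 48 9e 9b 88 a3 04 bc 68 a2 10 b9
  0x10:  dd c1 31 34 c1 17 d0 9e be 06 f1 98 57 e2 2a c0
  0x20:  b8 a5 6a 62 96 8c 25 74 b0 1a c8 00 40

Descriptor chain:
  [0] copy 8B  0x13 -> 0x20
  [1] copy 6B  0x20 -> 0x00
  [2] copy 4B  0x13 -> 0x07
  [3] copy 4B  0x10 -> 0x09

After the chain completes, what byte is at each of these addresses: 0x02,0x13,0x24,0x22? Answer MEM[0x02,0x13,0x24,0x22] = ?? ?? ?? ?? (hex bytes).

MEM[0x02,0x13,0x24,0x22] = 17 34 9e 17

D0: mem[0x20..0x27] <- [34 c1 17 d0 9e be 06 f1]
D1: mem[0x00..0x05] <- [34 c1 17 d0 9e be]
D2: mem[0x07..0x0a] <- [34 c1 17 d0]
D3: mem[0x09..0x0c] <- [dd c1 31 34]
query mem[0x02]=0x17, mem[0x13]=0x34, mem[0x24]=0x9e, mem[0x22]=0x17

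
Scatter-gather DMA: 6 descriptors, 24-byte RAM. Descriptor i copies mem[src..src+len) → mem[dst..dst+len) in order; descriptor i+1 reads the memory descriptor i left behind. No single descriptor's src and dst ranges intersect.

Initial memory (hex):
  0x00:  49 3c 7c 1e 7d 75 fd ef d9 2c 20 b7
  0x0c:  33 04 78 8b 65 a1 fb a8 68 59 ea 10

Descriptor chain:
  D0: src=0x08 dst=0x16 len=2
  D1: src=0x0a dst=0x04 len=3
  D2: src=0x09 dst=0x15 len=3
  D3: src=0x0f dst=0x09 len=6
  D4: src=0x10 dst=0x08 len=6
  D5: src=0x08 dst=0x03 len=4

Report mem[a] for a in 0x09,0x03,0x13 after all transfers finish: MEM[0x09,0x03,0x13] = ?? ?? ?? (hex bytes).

#0 dst[0x16+2] := {0xd9,0x2c}
#1 dst[0x04+3] := {0x20,0xb7,0x33}
#2 dst[0x15+3] := {0x2c,0x20,0xb7}
#3 dst[0x09+6] := {0x8b,0x65,0xa1,0xfb,0xa8,0x68}
#4 dst[0x08+6] := {0x65,0xa1,0xfb,0xa8,0x68,0x2c}
#5 dst[0x03+4] := {0x65,0xa1,0xfb,0xa8}
query mem[0x09]=0xa1, mem[0x03]=0x65, mem[0x13]=0xa8

MEM[0x09,0x03,0x13] = a1 65 a8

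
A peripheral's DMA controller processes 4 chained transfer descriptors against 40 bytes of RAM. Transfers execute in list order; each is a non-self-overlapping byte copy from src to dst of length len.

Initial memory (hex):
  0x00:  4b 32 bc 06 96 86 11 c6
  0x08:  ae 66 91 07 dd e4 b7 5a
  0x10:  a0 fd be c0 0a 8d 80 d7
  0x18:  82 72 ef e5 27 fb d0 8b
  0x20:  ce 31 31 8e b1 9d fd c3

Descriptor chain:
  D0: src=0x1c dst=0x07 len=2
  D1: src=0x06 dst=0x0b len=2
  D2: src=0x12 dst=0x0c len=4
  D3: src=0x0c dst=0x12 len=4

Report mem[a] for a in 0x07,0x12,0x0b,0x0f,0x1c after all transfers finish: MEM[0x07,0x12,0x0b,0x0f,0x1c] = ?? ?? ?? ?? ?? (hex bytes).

MEM[0x07,0x12,0x0b,0x0f,0x1c] = 27 be 11 8d 27

[0] 0x1c->0x07 len=2 : 27 fb
[1] 0x06->0x0b len=2 : 11 27
[2] 0x12->0x0c len=4 : be c0 0a 8d
[3] 0x0c->0x12 len=4 : be c0 0a 8d
query mem[0x07]=0x27, mem[0x12]=0xbe, mem[0x0b]=0x11, mem[0x0f]=0x8d, mem[0x1c]=0x27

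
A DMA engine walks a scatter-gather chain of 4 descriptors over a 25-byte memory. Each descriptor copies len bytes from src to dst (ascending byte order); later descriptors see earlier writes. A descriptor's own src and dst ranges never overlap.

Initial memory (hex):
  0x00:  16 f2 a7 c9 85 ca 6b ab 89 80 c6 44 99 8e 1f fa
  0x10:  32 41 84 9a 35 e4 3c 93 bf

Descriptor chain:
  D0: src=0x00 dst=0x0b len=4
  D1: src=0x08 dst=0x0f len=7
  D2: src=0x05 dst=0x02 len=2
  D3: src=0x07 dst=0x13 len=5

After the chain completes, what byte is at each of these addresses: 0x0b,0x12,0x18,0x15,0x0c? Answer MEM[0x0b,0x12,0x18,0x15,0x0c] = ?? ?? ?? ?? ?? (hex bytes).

#0 dst[0x0b+4] := {0x16,0xf2,0xa7,0xc9}
#1 dst[0x0f+7] := {0x89,0x80,0xc6,0x16,0xf2,0xa7,0xc9}
#2 dst[0x02+2] := {0xca,0x6b}
#3 dst[0x13+5] := {0xab,0x89,0x80,0xc6,0x16}
query mem[0x0b]=0x16, mem[0x12]=0x16, mem[0x18]=0xbf, mem[0x15]=0x80, mem[0x0c]=0xf2

MEM[0x0b,0x12,0x18,0x15,0x0c] = 16 16 bf 80 f2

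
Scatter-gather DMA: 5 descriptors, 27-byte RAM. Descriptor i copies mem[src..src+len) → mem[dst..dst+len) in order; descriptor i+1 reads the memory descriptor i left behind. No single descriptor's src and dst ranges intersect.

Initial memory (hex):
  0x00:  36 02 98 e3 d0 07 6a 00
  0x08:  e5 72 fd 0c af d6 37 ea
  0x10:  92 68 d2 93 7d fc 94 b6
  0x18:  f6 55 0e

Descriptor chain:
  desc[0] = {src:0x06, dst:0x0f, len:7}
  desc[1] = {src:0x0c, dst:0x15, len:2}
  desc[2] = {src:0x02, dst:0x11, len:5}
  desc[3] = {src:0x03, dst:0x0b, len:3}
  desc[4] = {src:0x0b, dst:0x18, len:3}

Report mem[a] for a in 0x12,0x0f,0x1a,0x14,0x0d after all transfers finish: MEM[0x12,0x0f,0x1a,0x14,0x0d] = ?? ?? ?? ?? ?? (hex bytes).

MEM[0x12,0x0f,0x1a,0x14,0x0d] = e3 6a 07 07 07

#0 dst[0x0f+7] := {0x6a,0x00,0xe5,0x72,0xfd,0x0c,0xaf}
#1 dst[0x15+2] := {0xaf,0xd6}
#2 dst[0x11+5] := {0x98,0xe3,0xd0,0x07,0x6a}
#3 dst[0x0b+3] := {0xe3,0xd0,0x07}
#4 dst[0x18+3] := {0xe3,0xd0,0x07}
query mem[0x12]=0xe3, mem[0x0f]=0x6a, mem[0x1a]=0x07, mem[0x14]=0x07, mem[0x0d]=0x07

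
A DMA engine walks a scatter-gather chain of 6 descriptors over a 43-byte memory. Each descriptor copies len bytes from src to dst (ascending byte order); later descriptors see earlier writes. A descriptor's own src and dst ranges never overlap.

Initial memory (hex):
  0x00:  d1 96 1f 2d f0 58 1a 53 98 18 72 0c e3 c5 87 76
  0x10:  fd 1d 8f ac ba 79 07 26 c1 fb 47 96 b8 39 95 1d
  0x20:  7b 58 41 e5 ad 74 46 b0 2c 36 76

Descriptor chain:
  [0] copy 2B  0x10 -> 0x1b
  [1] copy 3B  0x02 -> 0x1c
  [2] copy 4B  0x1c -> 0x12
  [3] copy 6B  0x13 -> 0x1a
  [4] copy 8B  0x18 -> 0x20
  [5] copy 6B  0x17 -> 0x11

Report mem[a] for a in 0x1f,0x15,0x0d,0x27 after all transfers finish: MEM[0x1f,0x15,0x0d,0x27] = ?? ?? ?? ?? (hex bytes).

  after D0: wrote 2B at 0x1b = fd1d
  after D1: wrote 3B at 0x1c = 1f2df0
  after D2: wrote 4B at 0x12 = 1f2df01d
  after D3: wrote 6B at 0x1a = 2df01d0726c1
  after D4: wrote 8B at 0x20 = c1fb2df01d0726c1
  after D5: wrote 6B at 0x11 = 26c1fb2df01d
query mem[0x1f]=0xc1, mem[0x15]=0xf0, mem[0x0d]=0xc5, mem[0x27]=0xc1

MEM[0x1f,0x15,0x0d,0x27] = c1 f0 c5 c1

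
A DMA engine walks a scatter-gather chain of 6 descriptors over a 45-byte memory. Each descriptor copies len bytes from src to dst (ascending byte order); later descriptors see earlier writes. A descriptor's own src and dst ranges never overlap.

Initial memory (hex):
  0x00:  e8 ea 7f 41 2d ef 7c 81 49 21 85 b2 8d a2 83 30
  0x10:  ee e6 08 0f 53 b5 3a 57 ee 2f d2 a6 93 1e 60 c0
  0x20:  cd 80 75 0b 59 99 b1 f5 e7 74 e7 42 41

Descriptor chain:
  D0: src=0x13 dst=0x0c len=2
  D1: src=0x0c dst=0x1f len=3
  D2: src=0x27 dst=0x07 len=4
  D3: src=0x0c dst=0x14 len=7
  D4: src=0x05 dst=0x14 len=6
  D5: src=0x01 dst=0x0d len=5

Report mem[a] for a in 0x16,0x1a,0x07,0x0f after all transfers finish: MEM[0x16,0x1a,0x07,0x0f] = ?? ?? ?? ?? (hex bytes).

[0] 0x13->0x0c len=2 : 0f 53
[1] 0x0c->0x1f len=3 : 0f 53 83
[2] 0x27->0x07 len=4 : f5 e7 74 e7
[3] 0x0c->0x14 len=7 : 0f 53 83 30 ee e6 08
[4] 0x05->0x14 len=6 : ef 7c f5 e7 74 e7
[5] 0x01->0x0d len=5 : ea 7f 41 2d ef
query mem[0x16]=0xf5, mem[0x1a]=0x08, mem[0x07]=0xf5, mem[0x0f]=0x41

MEM[0x16,0x1a,0x07,0x0f] = f5 08 f5 41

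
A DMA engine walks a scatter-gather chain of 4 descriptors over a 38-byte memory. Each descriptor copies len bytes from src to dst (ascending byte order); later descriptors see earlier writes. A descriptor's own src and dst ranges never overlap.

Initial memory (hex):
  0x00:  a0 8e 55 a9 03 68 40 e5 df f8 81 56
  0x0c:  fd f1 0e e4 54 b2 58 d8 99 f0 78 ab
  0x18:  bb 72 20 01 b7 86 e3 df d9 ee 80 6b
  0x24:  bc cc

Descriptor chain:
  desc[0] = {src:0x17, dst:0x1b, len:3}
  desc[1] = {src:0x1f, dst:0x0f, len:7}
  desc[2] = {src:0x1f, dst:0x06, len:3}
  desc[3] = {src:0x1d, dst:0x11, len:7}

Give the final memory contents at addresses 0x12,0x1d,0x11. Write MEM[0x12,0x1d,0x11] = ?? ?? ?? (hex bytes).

D0: mem[0x1b..0x1d] <- [ab bb 72]
D1: mem[0x0f..0x15] <- [df d9 ee 80 6b bc cc]
D2: mem[0x06..0x08] <- [df d9 ee]
D3: mem[0x11..0x17] <- [72 e3 df d9 ee 80 6b]
query mem[0x12]=0xe3, mem[0x1d]=0x72, mem[0x11]=0x72

MEM[0x12,0x1d,0x11] = e3 72 72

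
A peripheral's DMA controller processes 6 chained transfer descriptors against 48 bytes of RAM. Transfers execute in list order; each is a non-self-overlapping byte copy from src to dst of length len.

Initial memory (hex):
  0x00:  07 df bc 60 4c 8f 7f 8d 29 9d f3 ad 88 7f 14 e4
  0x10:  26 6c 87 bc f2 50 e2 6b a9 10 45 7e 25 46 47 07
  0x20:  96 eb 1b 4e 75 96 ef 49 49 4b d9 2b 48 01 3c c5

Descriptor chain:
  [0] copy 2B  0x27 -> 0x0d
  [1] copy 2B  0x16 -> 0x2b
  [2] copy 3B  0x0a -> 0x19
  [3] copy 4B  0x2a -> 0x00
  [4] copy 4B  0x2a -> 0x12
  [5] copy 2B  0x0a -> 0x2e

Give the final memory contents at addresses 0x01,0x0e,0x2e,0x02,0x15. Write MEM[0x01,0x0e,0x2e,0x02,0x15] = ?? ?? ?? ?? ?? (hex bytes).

  after D0: wrote 2B at 0x0d = 4949
  after D1: wrote 2B at 0x2b = e26b
  after D2: wrote 3B at 0x19 = f3ad88
  after D3: wrote 4B at 0x00 = d9e26b01
  after D4: wrote 4B at 0x12 = d9e26b01
  after D5: wrote 2B at 0x2e = f3ad
query mem[0x01]=0xe2, mem[0x0e]=0x49, mem[0x2e]=0xf3, mem[0x02]=0x6b, mem[0x15]=0x01

MEM[0x01,0x0e,0x2e,0x02,0x15] = e2 49 f3 6b 01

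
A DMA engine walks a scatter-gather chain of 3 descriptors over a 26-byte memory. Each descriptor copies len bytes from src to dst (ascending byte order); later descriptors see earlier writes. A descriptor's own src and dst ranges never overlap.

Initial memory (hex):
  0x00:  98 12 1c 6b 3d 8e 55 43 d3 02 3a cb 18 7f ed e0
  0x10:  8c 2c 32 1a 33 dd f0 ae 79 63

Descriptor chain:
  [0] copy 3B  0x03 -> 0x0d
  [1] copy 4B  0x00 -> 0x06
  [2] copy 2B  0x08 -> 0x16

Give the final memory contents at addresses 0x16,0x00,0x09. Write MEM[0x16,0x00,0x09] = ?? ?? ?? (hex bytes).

MEM[0x16,0x00,0x09] = 1c 98 6b

[0] 0x03->0x0d len=3 : 6b 3d 8e
[1] 0x00->0x06 len=4 : 98 12 1c 6b
[2] 0x08->0x16 len=2 : 1c 6b
query mem[0x16]=0x1c, mem[0x00]=0x98, mem[0x09]=0x6b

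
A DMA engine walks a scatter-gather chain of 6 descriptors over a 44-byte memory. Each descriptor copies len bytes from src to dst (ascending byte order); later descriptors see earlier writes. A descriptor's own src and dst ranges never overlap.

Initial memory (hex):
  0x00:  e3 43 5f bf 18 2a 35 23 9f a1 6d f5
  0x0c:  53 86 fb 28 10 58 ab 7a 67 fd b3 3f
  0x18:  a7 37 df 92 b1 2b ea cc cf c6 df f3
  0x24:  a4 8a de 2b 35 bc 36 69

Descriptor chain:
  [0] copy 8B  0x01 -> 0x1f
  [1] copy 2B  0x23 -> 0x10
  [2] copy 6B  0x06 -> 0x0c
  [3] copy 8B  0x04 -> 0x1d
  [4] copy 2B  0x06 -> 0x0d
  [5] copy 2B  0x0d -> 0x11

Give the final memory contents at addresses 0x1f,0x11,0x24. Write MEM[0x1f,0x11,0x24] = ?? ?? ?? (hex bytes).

MEM[0x1f,0x11,0x24] = 35 35 f5

D0: mem[0x1f..0x26] <- [43 5f bf 18 2a 35 23 9f]
D1: mem[0x10..0x11] <- [2a 35]
D2: mem[0x0c..0x11] <- [35 23 9f a1 6d f5]
D3: mem[0x1d..0x24] <- [18 2a 35 23 9f a1 6d f5]
D4: mem[0x0d..0x0e] <- [35 23]
D5: mem[0x11..0x12] <- [35 23]
query mem[0x1f]=0x35, mem[0x11]=0x35, mem[0x24]=0xf5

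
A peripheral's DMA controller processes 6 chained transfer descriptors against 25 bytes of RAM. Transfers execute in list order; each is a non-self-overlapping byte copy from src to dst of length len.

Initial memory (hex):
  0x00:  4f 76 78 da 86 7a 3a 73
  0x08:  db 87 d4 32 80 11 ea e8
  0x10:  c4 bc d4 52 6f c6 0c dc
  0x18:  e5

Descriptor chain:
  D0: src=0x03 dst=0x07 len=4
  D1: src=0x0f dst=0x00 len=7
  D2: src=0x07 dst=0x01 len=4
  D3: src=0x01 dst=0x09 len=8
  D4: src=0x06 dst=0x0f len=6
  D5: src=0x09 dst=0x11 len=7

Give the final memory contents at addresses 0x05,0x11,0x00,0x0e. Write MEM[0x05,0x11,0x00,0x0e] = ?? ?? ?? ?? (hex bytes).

  after D0: wrote 4B at 0x07 = da867a3a
  after D1: wrote 7B at 0x00 = e8c4bcd4526fc6
  after D2: wrote 4B at 0x01 = da867a3a
  after D3: wrote 8B at 0x09 = da867a3a6fc6da86
  after D4: wrote 6B at 0x0f = c6da86da867a
  after D5: wrote 7B at 0x11 = da867a3a6fc6c6
query mem[0x05]=0x6f, mem[0x11]=0xda, mem[0x00]=0xe8, mem[0x0e]=0xc6

MEM[0x05,0x11,0x00,0x0e] = 6f da e8 c6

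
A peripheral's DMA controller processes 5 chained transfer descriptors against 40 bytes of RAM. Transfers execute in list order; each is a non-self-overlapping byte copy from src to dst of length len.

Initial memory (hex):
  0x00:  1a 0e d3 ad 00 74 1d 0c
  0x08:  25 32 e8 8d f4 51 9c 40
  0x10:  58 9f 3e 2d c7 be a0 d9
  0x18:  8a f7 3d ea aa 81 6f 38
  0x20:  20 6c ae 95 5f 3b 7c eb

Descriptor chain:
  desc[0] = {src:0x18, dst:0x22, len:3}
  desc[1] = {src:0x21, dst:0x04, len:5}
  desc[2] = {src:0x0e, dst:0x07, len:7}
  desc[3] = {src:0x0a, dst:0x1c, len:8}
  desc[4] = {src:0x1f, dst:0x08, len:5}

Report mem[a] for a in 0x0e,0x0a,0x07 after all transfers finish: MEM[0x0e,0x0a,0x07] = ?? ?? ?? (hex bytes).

[0] 0x18->0x22 len=3 : 8a f7 3d
[1] 0x21->0x04 len=5 : 6c 8a f7 3d 3b
[2] 0x0e->0x07 len=7 : 9c 40 58 9f 3e 2d c7
[3] 0x0a->0x1c len=8 : 9f 3e 2d c7 9c 40 58 9f
[4] 0x1f->0x08 len=5 : c7 9c 40 58 9f
query mem[0x0e]=0x9c, mem[0x0a]=0x40, mem[0x07]=0x9c

MEM[0x0e,0x0a,0x07] = 9c 40 9c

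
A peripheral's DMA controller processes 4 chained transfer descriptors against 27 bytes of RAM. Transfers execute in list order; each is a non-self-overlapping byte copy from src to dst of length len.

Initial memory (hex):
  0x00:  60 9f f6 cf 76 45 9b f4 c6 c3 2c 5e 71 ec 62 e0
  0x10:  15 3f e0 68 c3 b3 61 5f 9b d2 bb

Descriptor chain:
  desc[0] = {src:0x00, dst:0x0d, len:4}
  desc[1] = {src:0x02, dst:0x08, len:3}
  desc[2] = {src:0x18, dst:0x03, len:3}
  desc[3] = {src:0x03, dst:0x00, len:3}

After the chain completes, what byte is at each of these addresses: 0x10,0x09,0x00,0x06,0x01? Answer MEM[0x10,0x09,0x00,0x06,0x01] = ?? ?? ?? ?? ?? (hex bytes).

MEM[0x10,0x09,0x00,0x06,0x01] = cf cf 9b 9b d2

  after D0: wrote 4B at 0x0d = 609ff6cf
  after D1: wrote 3B at 0x08 = f6cf76
  after D2: wrote 3B at 0x03 = 9bd2bb
  after D3: wrote 3B at 0x00 = 9bd2bb
query mem[0x10]=0xcf, mem[0x09]=0xcf, mem[0x00]=0x9b, mem[0x06]=0x9b, mem[0x01]=0xd2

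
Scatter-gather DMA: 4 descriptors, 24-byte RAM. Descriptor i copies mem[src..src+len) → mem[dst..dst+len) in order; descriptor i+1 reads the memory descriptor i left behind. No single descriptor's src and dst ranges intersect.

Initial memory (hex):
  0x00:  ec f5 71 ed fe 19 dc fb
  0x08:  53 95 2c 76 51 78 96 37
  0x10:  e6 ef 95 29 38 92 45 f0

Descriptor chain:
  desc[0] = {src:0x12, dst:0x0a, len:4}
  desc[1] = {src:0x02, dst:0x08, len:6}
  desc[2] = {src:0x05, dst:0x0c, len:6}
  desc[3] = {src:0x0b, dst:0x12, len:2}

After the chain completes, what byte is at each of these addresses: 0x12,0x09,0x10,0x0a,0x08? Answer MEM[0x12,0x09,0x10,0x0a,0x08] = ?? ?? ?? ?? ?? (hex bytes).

MEM[0x12,0x09,0x10,0x0a,0x08] = 19 ed ed fe 71

[0] 0x12->0x0a len=4 : 95 29 38 92
[1] 0x02->0x08 len=6 : 71 ed fe 19 dc fb
[2] 0x05->0x0c len=6 : 19 dc fb 71 ed fe
[3] 0x0b->0x12 len=2 : 19 19
query mem[0x12]=0x19, mem[0x09]=0xed, mem[0x10]=0xed, mem[0x0a]=0xfe, mem[0x08]=0x71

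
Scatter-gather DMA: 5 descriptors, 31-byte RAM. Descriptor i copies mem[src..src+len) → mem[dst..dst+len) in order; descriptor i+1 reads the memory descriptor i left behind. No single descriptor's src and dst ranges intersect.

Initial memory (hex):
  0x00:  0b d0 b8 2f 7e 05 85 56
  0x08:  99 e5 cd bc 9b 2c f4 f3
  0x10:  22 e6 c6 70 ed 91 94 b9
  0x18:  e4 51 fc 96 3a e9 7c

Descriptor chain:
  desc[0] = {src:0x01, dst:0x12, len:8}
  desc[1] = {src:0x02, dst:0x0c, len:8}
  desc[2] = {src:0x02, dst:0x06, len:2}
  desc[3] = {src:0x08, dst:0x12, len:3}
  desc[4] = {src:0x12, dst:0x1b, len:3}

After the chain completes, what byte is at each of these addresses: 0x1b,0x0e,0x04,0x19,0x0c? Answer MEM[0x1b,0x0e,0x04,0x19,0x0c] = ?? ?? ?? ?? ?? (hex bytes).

MEM[0x1b,0x0e,0x04,0x19,0x0c] = 99 7e 7e 99 b8

D0: mem[0x12..0x19] <- [d0 b8 2f 7e 05 85 56 99]
D1: mem[0x0c..0x13] <- [b8 2f 7e 05 85 56 99 e5]
D2: mem[0x06..0x07] <- [b8 2f]
D3: mem[0x12..0x14] <- [99 e5 cd]
D4: mem[0x1b..0x1d] <- [99 e5 cd]
query mem[0x1b]=0x99, mem[0x0e]=0x7e, mem[0x04]=0x7e, mem[0x19]=0x99, mem[0x0c]=0xb8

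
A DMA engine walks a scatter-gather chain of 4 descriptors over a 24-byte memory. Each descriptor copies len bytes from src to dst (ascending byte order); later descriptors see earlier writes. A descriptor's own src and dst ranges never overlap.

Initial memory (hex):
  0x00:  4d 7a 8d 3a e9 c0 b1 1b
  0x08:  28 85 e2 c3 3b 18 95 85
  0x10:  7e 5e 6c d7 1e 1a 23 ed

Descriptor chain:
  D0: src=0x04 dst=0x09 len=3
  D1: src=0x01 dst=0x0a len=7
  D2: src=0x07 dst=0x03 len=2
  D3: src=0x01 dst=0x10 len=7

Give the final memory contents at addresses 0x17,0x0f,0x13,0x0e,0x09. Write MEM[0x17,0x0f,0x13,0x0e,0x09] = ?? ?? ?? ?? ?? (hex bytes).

[0] 0x04->0x09 len=3 : e9 c0 b1
[1] 0x01->0x0a len=7 : 7a 8d 3a e9 c0 b1 1b
[2] 0x07->0x03 len=2 : 1b 28
[3] 0x01->0x10 len=7 : 7a 8d 1b 28 c0 b1 1b
query mem[0x17]=0xed, mem[0x0f]=0xb1, mem[0x13]=0x28, mem[0x0e]=0xc0, mem[0x09]=0xe9

MEM[0x17,0x0f,0x13,0x0e,0x09] = ed b1 28 c0 e9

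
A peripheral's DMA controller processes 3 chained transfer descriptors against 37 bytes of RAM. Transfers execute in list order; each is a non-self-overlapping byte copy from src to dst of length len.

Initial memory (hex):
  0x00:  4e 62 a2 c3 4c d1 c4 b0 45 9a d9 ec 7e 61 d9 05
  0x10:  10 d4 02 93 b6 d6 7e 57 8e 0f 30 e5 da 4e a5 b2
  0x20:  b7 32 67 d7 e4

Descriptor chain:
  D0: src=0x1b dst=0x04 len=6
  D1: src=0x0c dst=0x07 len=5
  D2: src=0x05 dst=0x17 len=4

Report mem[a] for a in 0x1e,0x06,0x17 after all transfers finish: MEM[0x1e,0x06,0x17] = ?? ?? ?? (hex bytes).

MEM[0x1e,0x06,0x17] = a5 4e da

D0: mem[0x04..0x09] <- [e5 da 4e a5 b2 b7]
D1: mem[0x07..0x0b] <- [7e 61 d9 05 10]
D2: mem[0x17..0x1a] <- [da 4e 7e 61]
query mem[0x1e]=0xa5, mem[0x06]=0x4e, mem[0x17]=0xda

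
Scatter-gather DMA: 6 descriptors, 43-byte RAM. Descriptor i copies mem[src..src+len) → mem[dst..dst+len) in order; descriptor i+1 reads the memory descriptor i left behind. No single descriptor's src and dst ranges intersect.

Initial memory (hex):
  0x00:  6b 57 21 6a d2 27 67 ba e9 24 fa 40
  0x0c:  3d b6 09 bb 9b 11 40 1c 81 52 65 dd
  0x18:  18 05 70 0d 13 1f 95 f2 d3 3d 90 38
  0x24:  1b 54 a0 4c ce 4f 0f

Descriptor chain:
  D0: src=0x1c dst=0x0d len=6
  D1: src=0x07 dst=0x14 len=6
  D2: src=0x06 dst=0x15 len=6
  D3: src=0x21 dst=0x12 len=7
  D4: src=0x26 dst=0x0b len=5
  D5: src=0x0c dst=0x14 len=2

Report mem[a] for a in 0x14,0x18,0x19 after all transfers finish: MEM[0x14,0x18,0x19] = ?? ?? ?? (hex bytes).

MEM[0x14,0x18,0x19] = 4c 4c fa

#0 dst[0x0d+6] := {0x13,0x1f,0x95,0xf2,0xd3,0x3d}
#1 dst[0x14+6] := {0xba,0xe9,0x24,0xfa,0x40,0x3d}
#2 dst[0x15+6] := {0x67,0xba,0xe9,0x24,0xfa,0x40}
#3 dst[0x12+7] := {0x3d,0x90,0x38,0x1b,0x54,0xa0,0x4c}
#4 dst[0x0b+5] := {0xa0,0x4c,0xce,0x4f,0x0f}
#5 dst[0x14+2] := {0x4c,0xce}
query mem[0x14]=0x4c, mem[0x18]=0x4c, mem[0x19]=0xfa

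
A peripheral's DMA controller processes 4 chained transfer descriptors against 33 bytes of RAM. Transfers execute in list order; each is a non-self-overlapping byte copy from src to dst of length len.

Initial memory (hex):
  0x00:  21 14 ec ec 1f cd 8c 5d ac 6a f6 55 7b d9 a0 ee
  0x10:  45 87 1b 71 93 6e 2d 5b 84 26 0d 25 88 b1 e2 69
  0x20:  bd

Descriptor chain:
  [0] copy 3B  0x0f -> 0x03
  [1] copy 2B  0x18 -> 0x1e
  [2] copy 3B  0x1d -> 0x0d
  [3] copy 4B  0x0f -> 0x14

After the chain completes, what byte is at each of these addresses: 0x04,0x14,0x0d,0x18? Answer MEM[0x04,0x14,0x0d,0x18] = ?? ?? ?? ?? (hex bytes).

MEM[0x04,0x14,0x0d,0x18] = 45 26 b1 84

  after D0: wrote 3B at 0x03 = ee4587
  after D1: wrote 2B at 0x1e = 8426
  after D2: wrote 3B at 0x0d = b18426
  after D3: wrote 4B at 0x14 = 2645871b
query mem[0x04]=0x45, mem[0x14]=0x26, mem[0x0d]=0xb1, mem[0x18]=0x84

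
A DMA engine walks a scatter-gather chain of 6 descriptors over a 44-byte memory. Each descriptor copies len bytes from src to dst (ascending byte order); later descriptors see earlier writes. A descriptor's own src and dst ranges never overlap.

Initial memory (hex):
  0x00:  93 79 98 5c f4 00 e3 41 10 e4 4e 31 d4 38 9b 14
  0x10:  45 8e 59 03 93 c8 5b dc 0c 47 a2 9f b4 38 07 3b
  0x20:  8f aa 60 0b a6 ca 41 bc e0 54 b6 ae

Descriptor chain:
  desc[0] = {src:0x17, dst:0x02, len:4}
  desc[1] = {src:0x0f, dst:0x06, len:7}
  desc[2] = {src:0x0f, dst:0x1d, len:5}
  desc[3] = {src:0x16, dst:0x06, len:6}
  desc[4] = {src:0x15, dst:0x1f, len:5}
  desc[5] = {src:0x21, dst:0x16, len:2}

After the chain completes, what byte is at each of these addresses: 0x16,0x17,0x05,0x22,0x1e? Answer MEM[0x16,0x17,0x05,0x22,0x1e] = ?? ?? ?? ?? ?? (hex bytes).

#0 dst[0x02+4] := {0xdc,0x0c,0x47,0xa2}
#1 dst[0x06+7] := {0x14,0x45,0x8e,0x59,0x03,0x93,0xc8}
#2 dst[0x1d+5] := {0x14,0x45,0x8e,0x59,0x03}
#3 dst[0x06+6] := {0x5b,0xdc,0x0c,0x47,0xa2,0x9f}
#4 dst[0x1f+5] := {0xc8,0x5b,0xdc,0x0c,0x47}
#5 dst[0x16+2] := {0xdc,0x0c}
query mem[0x16]=0xdc, mem[0x17]=0x0c, mem[0x05]=0xa2, mem[0x22]=0x0c, mem[0x1e]=0x45

MEM[0x16,0x17,0x05,0x22,0x1e] = dc 0c a2 0c 45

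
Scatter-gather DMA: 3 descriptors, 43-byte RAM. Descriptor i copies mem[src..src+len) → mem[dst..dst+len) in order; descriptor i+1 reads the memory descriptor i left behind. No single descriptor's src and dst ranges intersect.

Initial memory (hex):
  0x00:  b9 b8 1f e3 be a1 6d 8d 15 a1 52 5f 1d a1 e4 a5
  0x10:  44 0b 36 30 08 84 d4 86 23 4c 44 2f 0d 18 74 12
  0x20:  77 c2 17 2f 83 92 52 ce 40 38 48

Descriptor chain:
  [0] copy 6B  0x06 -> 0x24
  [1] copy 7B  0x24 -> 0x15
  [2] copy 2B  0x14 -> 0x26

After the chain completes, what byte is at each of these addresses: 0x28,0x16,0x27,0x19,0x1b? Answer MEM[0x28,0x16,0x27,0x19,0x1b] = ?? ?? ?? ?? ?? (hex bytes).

  after D0: wrote 6B at 0x24 = 6d8d15a1525f
  after D1: wrote 7B at 0x15 = 6d8d15a1525f48
  after D2: wrote 2B at 0x26 = 086d
query mem[0x28]=0x52, mem[0x16]=0x8d, mem[0x27]=0x6d, mem[0x19]=0x52, mem[0x1b]=0x48

MEM[0x28,0x16,0x27,0x19,0x1b] = 52 8d 6d 52 48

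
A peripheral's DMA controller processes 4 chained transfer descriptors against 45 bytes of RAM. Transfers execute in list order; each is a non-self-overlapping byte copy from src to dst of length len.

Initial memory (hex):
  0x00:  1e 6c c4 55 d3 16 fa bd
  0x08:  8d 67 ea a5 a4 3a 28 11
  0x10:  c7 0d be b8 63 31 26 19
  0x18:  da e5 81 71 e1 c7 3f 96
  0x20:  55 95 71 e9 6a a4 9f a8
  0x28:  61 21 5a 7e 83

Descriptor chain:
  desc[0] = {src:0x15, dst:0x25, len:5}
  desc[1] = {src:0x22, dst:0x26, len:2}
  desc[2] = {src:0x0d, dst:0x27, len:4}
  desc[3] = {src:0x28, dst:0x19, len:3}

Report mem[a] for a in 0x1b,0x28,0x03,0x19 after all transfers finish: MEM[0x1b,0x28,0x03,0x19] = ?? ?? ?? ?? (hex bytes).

D0: mem[0x25..0x29] <- [31 26 19 da e5]
D1: mem[0x26..0x27] <- [71 e9]
D2: mem[0x27..0x2a] <- [3a 28 11 c7]
D3: mem[0x19..0x1b] <- [28 11 c7]
query mem[0x1b]=0xc7, mem[0x28]=0x28, mem[0x03]=0x55, mem[0x19]=0x28

MEM[0x1b,0x28,0x03,0x19] = c7 28 55 28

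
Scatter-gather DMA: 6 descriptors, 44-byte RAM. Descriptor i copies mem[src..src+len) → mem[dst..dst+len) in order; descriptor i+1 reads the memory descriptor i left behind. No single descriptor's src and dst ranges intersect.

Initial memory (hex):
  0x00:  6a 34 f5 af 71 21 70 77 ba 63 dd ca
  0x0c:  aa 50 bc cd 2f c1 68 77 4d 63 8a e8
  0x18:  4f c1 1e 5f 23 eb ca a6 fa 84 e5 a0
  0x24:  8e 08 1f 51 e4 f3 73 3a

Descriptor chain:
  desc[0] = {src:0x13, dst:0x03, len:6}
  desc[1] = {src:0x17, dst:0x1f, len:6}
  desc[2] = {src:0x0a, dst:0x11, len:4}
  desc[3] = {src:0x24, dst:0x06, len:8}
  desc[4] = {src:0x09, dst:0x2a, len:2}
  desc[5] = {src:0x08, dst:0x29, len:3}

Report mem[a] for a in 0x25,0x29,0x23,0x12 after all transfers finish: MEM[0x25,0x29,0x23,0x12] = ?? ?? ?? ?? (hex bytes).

MEM[0x25,0x29,0x23,0x12] = 08 1f 5f ca

[0] 0x13->0x03 len=6 : 77 4d 63 8a e8 4f
[1] 0x17->0x1f len=6 : e8 4f c1 1e 5f 23
[2] 0x0a->0x11 len=4 : dd ca aa 50
[3] 0x24->0x06 len=8 : 23 08 1f 51 e4 f3 73 3a
[4] 0x09->0x2a len=2 : 51 e4
[5] 0x08->0x29 len=3 : 1f 51 e4
query mem[0x25]=0x08, mem[0x29]=0x1f, mem[0x23]=0x5f, mem[0x12]=0xca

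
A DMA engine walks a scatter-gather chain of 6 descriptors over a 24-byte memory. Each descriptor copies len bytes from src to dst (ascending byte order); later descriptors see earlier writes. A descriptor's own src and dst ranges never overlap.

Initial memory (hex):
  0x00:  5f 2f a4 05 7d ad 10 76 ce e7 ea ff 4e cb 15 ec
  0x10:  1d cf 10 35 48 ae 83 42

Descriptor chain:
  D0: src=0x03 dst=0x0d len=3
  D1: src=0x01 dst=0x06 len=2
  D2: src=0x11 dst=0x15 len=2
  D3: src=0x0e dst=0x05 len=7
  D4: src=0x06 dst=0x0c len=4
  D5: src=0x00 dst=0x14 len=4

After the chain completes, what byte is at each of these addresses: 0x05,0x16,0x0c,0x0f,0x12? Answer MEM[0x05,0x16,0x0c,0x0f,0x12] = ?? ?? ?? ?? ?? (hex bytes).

MEM[0x05,0x16,0x0c,0x0f,0x12] = 7d a4 ad 10 10

#0 dst[0x0d+3] := {0x05,0x7d,0xad}
#1 dst[0x06+2] := {0x2f,0xa4}
#2 dst[0x15+2] := {0xcf,0x10}
#3 dst[0x05+7] := {0x7d,0xad,0x1d,0xcf,0x10,0x35,0x48}
#4 dst[0x0c+4] := {0xad,0x1d,0xcf,0x10}
#5 dst[0x14+4] := {0x5f,0x2f,0xa4,0x05}
query mem[0x05]=0x7d, mem[0x16]=0xa4, mem[0x0c]=0xad, mem[0x0f]=0x10, mem[0x12]=0x10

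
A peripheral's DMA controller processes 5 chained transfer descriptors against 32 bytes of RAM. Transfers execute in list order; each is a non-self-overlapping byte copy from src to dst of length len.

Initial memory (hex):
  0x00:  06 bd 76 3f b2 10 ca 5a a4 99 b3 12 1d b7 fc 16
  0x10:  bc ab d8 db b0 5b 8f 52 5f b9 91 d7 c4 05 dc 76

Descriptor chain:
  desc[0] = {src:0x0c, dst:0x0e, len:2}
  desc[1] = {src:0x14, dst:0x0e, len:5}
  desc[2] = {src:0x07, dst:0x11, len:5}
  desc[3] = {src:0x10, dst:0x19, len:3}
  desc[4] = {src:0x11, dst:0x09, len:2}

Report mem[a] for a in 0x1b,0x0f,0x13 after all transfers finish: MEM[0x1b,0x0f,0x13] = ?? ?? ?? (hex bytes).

MEM[0x1b,0x0f,0x13] = a4 5b 99

[0] 0x0c->0x0e len=2 : 1d b7
[1] 0x14->0x0e len=5 : b0 5b 8f 52 5f
[2] 0x07->0x11 len=5 : 5a a4 99 b3 12
[3] 0x10->0x19 len=3 : 8f 5a a4
[4] 0x11->0x09 len=2 : 5a a4
query mem[0x1b]=0xa4, mem[0x0f]=0x5b, mem[0x13]=0x99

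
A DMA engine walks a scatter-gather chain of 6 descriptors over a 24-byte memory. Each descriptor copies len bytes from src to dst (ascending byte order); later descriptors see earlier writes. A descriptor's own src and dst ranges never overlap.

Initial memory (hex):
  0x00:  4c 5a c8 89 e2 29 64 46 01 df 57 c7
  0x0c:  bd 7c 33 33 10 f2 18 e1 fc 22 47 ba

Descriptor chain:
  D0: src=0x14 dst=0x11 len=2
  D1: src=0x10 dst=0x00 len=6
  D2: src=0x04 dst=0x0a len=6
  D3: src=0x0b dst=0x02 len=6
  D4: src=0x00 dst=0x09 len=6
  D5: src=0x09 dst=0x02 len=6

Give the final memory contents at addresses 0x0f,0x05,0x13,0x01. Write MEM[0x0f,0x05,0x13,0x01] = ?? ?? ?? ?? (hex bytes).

MEM[0x0f,0x05,0x13,0x01] = df 64 e1 fc

#0 dst[0x11+2] := {0xfc,0x22}
#1 dst[0x00+6] := {0x10,0xfc,0x22,0xe1,0xfc,0x22}
#2 dst[0x0a+6] := {0xfc,0x22,0x64,0x46,0x01,0xdf}
#3 dst[0x02+6] := {0x22,0x64,0x46,0x01,0xdf,0x10}
#4 dst[0x09+6] := {0x10,0xfc,0x22,0x64,0x46,0x01}
#5 dst[0x02+6] := {0x10,0xfc,0x22,0x64,0x46,0x01}
query mem[0x0f]=0xdf, mem[0x05]=0x64, mem[0x13]=0xe1, mem[0x01]=0xfc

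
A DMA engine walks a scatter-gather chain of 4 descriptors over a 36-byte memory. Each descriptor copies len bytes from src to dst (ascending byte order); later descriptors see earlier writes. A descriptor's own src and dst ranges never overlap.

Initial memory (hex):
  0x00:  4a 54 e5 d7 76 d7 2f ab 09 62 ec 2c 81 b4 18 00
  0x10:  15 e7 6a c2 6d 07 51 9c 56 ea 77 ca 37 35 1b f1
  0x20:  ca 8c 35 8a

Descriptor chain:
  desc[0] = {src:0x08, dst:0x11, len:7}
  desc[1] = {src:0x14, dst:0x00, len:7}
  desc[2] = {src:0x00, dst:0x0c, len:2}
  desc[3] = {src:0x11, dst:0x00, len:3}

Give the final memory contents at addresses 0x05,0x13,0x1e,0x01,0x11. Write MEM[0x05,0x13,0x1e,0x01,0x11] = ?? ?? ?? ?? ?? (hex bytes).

#0 dst[0x11+7] := {0x09,0x62,0xec,0x2c,0x81,0xb4,0x18}
#1 dst[0x00+7] := {0x2c,0x81,0xb4,0x18,0x56,0xea,0x77}
#2 dst[0x0c+2] := {0x2c,0x81}
#3 dst[0x00+3] := {0x09,0x62,0xec}
query mem[0x05]=0xea, mem[0x13]=0xec, mem[0x1e]=0x1b, mem[0x01]=0x62, mem[0x11]=0x09

MEM[0x05,0x13,0x1e,0x01,0x11] = ea ec 1b 62 09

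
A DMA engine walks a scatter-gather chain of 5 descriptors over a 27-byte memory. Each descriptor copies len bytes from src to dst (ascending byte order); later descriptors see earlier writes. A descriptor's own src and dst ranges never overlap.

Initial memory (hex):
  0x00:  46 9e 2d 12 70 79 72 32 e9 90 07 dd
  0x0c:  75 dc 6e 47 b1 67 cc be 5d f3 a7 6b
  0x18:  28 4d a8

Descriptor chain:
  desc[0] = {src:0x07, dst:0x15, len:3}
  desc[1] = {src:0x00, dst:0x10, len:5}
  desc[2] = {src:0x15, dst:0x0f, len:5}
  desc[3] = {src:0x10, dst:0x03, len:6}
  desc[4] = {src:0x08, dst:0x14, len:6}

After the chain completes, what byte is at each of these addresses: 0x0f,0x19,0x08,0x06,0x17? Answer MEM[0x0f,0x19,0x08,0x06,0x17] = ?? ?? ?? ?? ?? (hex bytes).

MEM[0x0f,0x19,0x08,0x06,0x17] = 32 dc 32 4d dd

[0] 0x07->0x15 len=3 : 32 e9 90
[1] 0x00->0x10 len=5 : 46 9e 2d 12 70
[2] 0x15->0x0f len=5 : 32 e9 90 28 4d
[3] 0x10->0x03 len=6 : e9 90 28 4d 70 32
[4] 0x08->0x14 len=6 : 32 90 07 dd 75 dc
query mem[0x0f]=0x32, mem[0x19]=0xdc, mem[0x08]=0x32, mem[0x06]=0x4d, mem[0x17]=0xdd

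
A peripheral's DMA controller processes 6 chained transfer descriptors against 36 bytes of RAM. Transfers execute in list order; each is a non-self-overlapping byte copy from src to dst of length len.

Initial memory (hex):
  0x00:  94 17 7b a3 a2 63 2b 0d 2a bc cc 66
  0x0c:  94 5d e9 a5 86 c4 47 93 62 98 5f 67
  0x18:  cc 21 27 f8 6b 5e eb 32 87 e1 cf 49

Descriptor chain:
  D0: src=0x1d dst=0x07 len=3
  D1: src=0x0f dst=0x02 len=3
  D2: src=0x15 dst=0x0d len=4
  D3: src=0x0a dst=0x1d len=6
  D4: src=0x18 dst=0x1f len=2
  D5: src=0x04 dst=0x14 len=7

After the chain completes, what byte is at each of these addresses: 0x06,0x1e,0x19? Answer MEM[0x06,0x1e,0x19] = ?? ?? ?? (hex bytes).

  after D0: wrote 3B at 0x07 = 5eeb32
  after D1: wrote 3B at 0x02 = a586c4
  after D2: wrote 4B at 0x0d = 985f67cc
  after D3: wrote 6B at 0x1d = cc6694985f67
  after D4: wrote 2B at 0x1f = cc21
  after D5: wrote 7B at 0x14 = c4632b5eeb32cc
query mem[0x06]=0x2b, mem[0x1e]=0x66, mem[0x19]=0x32

MEM[0x06,0x1e,0x19] = 2b 66 32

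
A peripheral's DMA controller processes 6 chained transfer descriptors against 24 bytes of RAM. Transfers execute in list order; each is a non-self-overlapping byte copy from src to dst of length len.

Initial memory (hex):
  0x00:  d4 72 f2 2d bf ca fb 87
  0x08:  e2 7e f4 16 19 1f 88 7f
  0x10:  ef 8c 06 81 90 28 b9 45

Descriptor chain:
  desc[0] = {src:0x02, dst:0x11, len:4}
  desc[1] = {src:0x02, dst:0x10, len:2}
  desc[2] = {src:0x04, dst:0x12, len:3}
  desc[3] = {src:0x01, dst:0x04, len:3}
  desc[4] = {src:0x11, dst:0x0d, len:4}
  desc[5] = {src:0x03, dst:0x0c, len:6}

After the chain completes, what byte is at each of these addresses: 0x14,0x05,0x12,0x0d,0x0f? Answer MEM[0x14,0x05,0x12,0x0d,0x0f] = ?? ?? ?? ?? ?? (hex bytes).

MEM[0x14,0x05,0x12,0x0d,0x0f] = fb f2 bf 72 2d

#0 dst[0x11+4] := {0xf2,0x2d,0xbf,0xca}
#1 dst[0x10+2] := {0xf2,0x2d}
#2 dst[0x12+3] := {0xbf,0xca,0xfb}
#3 dst[0x04+3] := {0x72,0xf2,0x2d}
#4 dst[0x0d+4] := {0x2d,0xbf,0xca,0xfb}
#5 dst[0x0c+6] := {0x2d,0x72,0xf2,0x2d,0x87,0xe2}
query mem[0x14]=0xfb, mem[0x05]=0xf2, mem[0x12]=0xbf, mem[0x0d]=0x72, mem[0x0f]=0x2d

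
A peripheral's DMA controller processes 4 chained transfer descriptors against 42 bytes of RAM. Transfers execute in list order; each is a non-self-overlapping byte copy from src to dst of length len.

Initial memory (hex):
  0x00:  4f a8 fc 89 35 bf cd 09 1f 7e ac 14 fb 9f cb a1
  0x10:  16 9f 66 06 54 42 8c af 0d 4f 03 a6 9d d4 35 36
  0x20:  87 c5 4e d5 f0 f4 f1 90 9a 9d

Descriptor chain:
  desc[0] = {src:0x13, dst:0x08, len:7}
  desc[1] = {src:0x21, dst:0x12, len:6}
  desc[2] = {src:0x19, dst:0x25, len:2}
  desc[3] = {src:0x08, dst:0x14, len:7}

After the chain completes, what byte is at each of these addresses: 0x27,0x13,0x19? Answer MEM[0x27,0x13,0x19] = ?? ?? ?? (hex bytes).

MEM[0x27,0x13,0x19] = 90 4e 0d

#0 dst[0x08+7] := {0x06,0x54,0x42,0x8c,0xaf,0x0d,0x4f}
#1 dst[0x12+6] := {0xc5,0x4e,0xd5,0xf0,0xf4,0xf1}
#2 dst[0x25+2] := {0x4f,0x03}
#3 dst[0x14+7] := {0x06,0x54,0x42,0x8c,0xaf,0x0d,0x4f}
query mem[0x27]=0x90, mem[0x13]=0x4e, mem[0x19]=0x0d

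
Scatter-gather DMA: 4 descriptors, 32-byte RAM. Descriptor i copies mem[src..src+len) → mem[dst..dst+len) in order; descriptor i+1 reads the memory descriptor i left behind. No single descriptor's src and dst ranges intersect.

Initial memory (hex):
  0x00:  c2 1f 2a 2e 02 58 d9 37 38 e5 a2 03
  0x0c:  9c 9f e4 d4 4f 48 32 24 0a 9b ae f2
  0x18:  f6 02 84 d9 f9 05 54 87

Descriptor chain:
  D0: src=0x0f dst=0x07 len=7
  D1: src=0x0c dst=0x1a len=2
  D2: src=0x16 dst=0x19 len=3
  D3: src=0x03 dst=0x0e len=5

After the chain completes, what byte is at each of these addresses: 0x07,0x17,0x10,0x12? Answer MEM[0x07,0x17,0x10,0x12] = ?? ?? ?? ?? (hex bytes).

MEM[0x07,0x17,0x10,0x12] = d4 f2 58 d4

#0 dst[0x07+7] := {0xd4,0x4f,0x48,0x32,0x24,0x0a,0x9b}
#1 dst[0x1a+2] := {0x0a,0x9b}
#2 dst[0x19+3] := {0xae,0xf2,0xf6}
#3 dst[0x0e+5] := {0x2e,0x02,0x58,0xd9,0xd4}
query mem[0x07]=0xd4, mem[0x17]=0xf2, mem[0x10]=0x58, mem[0x12]=0xd4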